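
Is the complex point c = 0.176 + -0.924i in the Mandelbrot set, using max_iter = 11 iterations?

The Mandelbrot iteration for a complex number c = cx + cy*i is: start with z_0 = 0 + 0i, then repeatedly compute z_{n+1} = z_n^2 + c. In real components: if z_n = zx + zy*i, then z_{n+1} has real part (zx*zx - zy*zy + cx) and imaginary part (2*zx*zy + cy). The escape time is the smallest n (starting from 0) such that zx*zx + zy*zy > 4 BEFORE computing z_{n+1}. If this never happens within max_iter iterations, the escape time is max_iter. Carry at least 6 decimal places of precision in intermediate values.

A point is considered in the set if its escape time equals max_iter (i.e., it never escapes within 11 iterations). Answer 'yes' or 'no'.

Answer: no

Derivation:
z_0 = 0 + 0i, c = 0.1760 + -0.9240i
Iter 1: z = 0.1760 + -0.9240i, |z|^2 = 0.8848
Iter 2: z = -0.6468 + -1.2492i, |z|^2 = 1.9790
Iter 3: z = -0.9663 + 0.6920i, |z|^2 = 1.4126
Iter 4: z = 0.6308 + -2.2614i, |z|^2 = 5.5117
Escaped at iteration 4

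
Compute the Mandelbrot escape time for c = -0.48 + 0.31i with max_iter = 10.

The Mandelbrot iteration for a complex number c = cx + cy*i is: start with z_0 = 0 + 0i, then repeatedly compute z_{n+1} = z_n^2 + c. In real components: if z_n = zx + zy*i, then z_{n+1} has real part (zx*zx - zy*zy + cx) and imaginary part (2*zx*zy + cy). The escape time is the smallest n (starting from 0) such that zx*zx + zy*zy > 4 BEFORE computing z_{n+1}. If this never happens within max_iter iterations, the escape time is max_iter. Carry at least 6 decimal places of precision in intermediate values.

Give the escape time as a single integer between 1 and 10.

z_0 = 0 + 0i, c = -0.4800 + 0.3100i
Iter 1: z = -0.4800 + 0.3100i, |z|^2 = 0.3265
Iter 2: z = -0.3457 + 0.0124i, |z|^2 = 0.1197
Iter 3: z = -0.3606 + 0.3014i, |z|^2 = 0.2209
Iter 4: z = -0.4408 + 0.0926i, |z|^2 = 0.2029
Iter 5: z = -0.2943 + 0.2284i, |z|^2 = 0.1388
Iter 6: z = -0.4456 + 0.1756i, |z|^2 = 0.2294
Iter 7: z = -0.3123 + 0.1535i, |z|^2 = 0.1211
Iter 8: z = -0.4060 + 0.2141i, |z|^2 = 0.2107
Iter 9: z = -0.3610 + 0.1361i, |z|^2 = 0.1488

Answer: 10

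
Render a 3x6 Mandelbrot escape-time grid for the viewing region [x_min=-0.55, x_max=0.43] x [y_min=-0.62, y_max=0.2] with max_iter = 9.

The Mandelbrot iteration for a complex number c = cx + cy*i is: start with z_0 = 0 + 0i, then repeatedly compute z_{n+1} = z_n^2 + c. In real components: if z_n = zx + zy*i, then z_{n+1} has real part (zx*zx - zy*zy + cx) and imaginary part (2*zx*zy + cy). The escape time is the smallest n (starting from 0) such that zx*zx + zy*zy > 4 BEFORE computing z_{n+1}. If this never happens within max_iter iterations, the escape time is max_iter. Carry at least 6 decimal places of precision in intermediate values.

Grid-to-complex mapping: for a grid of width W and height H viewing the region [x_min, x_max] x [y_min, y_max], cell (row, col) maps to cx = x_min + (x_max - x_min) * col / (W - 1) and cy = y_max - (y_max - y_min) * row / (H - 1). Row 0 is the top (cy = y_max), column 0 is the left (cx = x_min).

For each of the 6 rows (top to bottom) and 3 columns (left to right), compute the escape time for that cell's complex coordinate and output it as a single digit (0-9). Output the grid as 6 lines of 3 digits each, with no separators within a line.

(row=0, col=0): c = -0.5500 + 0.2000i → escape time 9
(row=0, col=1): c = -0.0600 + 0.2000i → escape time 9
(row=0, col=2): c = 0.4300 + 0.2000i → escape time 9
(row=1, col=0): c = -0.5500 + 0.0360i → escape time 9
(row=1, col=1): c = -0.0600 + 0.0360i → escape time 9
(row=1, col=2): c = 0.4300 + 0.0360i → escape time 6
(row=2, col=0): c = -0.5500 + -0.1280i → escape time 9
(row=2, col=1): c = -0.0600 + -0.1280i → escape time 9
(row=2, col=2): c = 0.4300 + -0.1280i → escape time 7
(row=3, col=0): c = -0.5500 + -0.2920i → escape time 9
(row=3, col=1): c = -0.0600 + -0.2920i → escape time 9
(row=3, col=2): c = 0.4300 + -0.2920i → escape time 9
(row=4, col=0): c = -0.5500 + -0.4560i → escape time 9
(row=4, col=1): c = -0.0600 + -0.4560i → escape time 9
(row=4, col=2): c = 0.4300 + -0.4560i → escape time 7
(row=5, col=0): c = -0.5500 + -0.6200i → escape time 9
(row=5, col=1): c = -0.0600 + -0.6200i → escape time 9
(row=5, col=2): c = 0.4300 + -0.6200i → escape time 6

Answer: 999
996
997
999
997
996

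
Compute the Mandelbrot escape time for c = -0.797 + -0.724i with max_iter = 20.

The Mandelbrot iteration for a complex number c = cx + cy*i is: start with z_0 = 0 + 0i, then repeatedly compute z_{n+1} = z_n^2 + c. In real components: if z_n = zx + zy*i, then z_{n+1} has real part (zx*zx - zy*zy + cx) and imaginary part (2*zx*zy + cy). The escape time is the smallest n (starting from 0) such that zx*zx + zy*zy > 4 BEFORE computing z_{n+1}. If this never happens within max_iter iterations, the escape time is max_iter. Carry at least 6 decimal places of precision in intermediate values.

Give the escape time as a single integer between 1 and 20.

z_0 = 0 + 0i, c = -0.7970 + -0.7240i
Iter 1: z = -0.7970 + -0.7240i, |z|^2 = 1.1594
Iter 2: z = -0.6860 + 0.4301i, |z|^2 = 0.6555
Iter 3: z = -0.5114 + -1.3140i, |z|^2 = 1.9881
Iter 4: z = -2.2621 + 0.6200i, |z|^2 = 5.5014
Escaped at iteration 4

Answer: 4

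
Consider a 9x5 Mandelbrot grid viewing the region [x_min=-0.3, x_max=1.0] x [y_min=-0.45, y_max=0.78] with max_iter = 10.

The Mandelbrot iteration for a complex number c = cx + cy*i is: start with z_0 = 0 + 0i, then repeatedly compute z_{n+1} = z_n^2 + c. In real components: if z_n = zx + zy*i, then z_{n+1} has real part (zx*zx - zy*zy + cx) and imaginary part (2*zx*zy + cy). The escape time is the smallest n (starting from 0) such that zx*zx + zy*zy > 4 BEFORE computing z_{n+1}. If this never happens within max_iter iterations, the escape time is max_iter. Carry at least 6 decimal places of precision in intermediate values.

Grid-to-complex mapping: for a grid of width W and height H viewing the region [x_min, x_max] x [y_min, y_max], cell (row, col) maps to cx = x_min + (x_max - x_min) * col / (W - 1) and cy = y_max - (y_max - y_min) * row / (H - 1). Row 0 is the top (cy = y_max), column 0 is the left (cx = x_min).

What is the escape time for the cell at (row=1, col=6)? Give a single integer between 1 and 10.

z_0 = 0 + 0i, c = 0.6750 + 0.4725i
Iter 1: z = 0.6750 + 0.4725i, |z|^2 = 0.6789
Iter 2: z = 0.9074 + 1.1104i, |z|^2 = 2.0563
Iter 3: z = 0.2654 + 2.4875i, |z|^2 = 6.2583
Escaped at iteration 3

Answer: 3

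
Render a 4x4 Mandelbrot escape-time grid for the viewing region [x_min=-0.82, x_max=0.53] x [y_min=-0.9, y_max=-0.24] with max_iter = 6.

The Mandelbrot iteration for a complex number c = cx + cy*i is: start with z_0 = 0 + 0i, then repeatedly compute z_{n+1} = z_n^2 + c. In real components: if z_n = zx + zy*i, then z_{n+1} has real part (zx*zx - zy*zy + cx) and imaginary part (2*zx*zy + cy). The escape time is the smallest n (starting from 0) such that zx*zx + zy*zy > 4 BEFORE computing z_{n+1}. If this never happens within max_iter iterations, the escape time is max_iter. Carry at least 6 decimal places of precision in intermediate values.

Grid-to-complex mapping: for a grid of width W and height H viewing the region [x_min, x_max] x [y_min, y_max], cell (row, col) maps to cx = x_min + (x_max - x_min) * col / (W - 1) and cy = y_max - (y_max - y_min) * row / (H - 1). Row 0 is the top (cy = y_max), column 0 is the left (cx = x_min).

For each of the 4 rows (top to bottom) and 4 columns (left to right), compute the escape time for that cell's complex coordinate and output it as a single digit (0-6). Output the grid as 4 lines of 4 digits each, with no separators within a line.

(row=0, col=0): c = -0.8200 + -0.2400i → escape time 6
(row=0, col=1): c = -0.3700 + -0.2400i → escape time 6
(row=0, col=2): c = 0.0800 + -0.2400i → escape time 6
(row=0, col=3): c = 0.5300 + -0.2400i → escape time 5
(row=1, col=0): c = -0.8200 + -0.4600i → escape time 6
(row=1, col=1): c = -0.3700 + -0.4600i → escape time 6
(row=1, col=2): c = 0.0800 + -0.4600i → escape time 6
(row=1, col=3): c = 0.5300 + -0.4600i → escape time 4
(row=2, col=0): c = -0.8200 + -0.6800i → escape time 4
(row=2, col=1): c = -0.3700 + -0.6800i → escape time 6
(row=2, col=2): c = 0.0800 + -0.6800i → escape time 6
(row=2, col=3): c = 0.5300 + -0.6800i → escape time 3
(row=3, col=0): c = -0.8200 + -0.9000i → escape time 3
(row=3, col=1): c = -0.3700 + -0.9000i → escape time 5
(row=3, col=2): c = 0.0800 + -0.9000i → escape time 5
(row=3, col=3): c = 0.5300 + -0.9000i → escape time 3

Answer: 6665
6664
4663
3553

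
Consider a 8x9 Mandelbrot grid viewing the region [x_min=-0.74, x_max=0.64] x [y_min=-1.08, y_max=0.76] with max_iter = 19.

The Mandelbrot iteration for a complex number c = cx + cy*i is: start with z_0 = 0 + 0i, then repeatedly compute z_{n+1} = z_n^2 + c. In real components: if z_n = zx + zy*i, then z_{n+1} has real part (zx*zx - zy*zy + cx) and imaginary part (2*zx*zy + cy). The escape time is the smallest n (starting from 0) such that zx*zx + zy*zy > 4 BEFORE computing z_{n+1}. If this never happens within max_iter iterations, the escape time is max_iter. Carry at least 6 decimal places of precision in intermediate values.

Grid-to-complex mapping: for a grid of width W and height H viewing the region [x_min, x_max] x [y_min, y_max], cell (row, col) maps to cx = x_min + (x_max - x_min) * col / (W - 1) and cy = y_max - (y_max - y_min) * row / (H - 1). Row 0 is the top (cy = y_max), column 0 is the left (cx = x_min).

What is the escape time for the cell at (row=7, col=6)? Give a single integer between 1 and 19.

Answer: 3

Derivation:
z_0 = 0 + 0i, c = 0.4429 + -0.8500i
Iter 1: z = 0.4429 + -0.8500i, |z|^2 = 0.9186
Iter 2: z = -0.0835 + -1.6029i, |z|^2 = 2.5761
Iter 3: z = -2.1193 + -0.5823i, |z|^2 = 4.8305
Escaped at iteration 3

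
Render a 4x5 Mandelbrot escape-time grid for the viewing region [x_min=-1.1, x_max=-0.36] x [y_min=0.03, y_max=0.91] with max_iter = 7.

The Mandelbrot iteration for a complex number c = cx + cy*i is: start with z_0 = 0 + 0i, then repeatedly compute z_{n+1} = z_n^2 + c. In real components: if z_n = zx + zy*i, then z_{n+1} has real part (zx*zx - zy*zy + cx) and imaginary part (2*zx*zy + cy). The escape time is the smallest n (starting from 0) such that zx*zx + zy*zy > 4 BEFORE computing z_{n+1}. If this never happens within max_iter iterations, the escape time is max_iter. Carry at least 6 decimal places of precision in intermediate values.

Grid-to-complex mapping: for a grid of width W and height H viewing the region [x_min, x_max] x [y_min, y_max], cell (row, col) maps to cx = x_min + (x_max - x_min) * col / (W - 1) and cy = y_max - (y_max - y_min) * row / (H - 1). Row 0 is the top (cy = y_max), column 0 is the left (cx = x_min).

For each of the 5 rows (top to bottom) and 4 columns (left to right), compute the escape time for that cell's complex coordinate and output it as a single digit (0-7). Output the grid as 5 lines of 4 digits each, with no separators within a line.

Answer: 3345
3477
5677
7777
7777

Derivation:
(row=0, col=0): c = -1.1000 + 0.9100i → escape time 3
(row=0, col=1): c = -0.8533 + 0.9100i → escape time 3
(row=0, col=2): c = -0.6067 + 0.9100i → escape time 4
(row=0, col=3): c = -0.3600 + 0.9100i → escape time 5
(row=1, col=0): c = -1.1000 + 0.6900i → escape time 3
(row=1, col=1): c = -0.8533 + 0.6900i → escape time 4
(row=1, col=2): c = -0.6067 + 0.6900i → escape time 7
(row=1, col=3): c = -0.3600 + 0.6900i → escape time 7
(row=2, col=0): c = -1.1000 + 0.4700i → escape time 5
(row=2, col=1): c = -0.8533 + 0.4700i → escape time 6
(row=2, col=2): c = -0.6067 + 0.4700i → escape time 7
(row=2, col=3): c = -0.3600 + 0.4700i → escape time 7
(row=3, col=0): c = -1.1000 + 0.2500i → escape time 7
(row=3, col=1): c = -0.8533 + 0.2500i → escape time 7
(row=3, col=2): c = -0.6067 + 0.2500i → escape time 7
(row=3, col=3): c = -0.3600 + 0.2500i → escape time 7
(row=4, col=0): c = -1.1000 + 0.0300i → escape time 7
(row=4, col=1): c = -0.8533 + 0.0300i → escape time 7
(row=4, col=2): c = -0.6067 + 0.0300i → escape time 7
(row=4, col=3): c = -0.3600 + 0.0300i → escape time 7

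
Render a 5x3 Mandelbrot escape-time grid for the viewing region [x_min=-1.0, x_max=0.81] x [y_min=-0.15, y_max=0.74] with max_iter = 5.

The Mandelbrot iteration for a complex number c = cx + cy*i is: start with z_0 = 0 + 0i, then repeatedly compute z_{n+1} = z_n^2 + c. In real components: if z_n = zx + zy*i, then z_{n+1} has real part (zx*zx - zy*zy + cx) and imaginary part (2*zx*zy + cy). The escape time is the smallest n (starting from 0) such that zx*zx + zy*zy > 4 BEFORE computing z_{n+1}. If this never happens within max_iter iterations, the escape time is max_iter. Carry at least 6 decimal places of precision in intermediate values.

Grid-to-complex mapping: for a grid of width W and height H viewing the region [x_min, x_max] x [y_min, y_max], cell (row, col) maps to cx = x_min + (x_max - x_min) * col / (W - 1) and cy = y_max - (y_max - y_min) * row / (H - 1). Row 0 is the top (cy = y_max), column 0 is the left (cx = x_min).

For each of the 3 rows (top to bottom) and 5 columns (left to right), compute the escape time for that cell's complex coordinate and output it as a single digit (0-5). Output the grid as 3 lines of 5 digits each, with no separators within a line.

(row=0, col=0): c = -1.0000 + 0.7400i → escape time 4
(row=0, col=1): c = -0.5475 + 0.7400i → escape time 5
(row=0, col=2): c = -0.0950 + 0.7400i → escape time 5
(row=0, col=3): c = 0.3575 + 0.7400i → escape time 5
(row=0, col=4): c = 0.8100 + 0.7400i → escape time 2
(row=1, col=0): c = -1.0000 + 0.2950i → escape time 5
(row=1, col=1): c = -0.5475 + 0.2950i → escape time 5
(row=1, col=2): c = -0.0950 + 0.2950i → escape time 5
(row=1, col=3): c = 0.3575 + 0.2950i → escape time 5
(row=1, col=4): c = 0.8100 + 0.2950i → escape time 3
(row=2, col=0): c = -1.0000 + -0.1500i → escape time 5
(row=2, col=1): c = -0.5475 + -0.1500i → escape time 5
(row=2, col=2): c = -0.0950 + -0.1500i → escape time 5
(row=2, col=3): c = 0.3575 + -0.1500i → escape time 5
(row=2, col=4): c = 0.8100 + -0.1500i → escape time 3

Answer: 45552
55553
55553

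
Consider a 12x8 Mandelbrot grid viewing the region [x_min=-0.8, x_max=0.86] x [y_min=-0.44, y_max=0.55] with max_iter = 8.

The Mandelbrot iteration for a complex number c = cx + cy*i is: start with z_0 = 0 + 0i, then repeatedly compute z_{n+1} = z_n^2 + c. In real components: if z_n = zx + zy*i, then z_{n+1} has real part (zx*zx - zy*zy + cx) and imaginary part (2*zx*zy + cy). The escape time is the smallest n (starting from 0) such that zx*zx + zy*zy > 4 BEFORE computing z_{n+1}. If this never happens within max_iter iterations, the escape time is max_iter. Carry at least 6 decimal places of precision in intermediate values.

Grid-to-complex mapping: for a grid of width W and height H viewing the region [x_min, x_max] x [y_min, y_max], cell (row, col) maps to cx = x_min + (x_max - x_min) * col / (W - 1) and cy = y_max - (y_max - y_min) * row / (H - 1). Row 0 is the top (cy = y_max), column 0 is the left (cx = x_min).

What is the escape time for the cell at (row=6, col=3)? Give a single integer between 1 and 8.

z_0 = 0 + 0i, c = -0.3473 + -0.2986i
Iter 1: z = -0.3473 + -0.2986i, |z|^2 = 0.2097
Iter 2: z = -0.3158 + -0.0912i, |z|^2 = 0.1081
Iter 3: z = -0.2558 + -0.2410i, |z|^2 = 0.1235
Iter 4: z = -0.3399 + -0.1753i, |z|^2 = 0.1462
Iter 5: z = -0.2625 + -0.1794i, |z|^2 = 0.1011
Iter 6: z = -0.3106 + -0.2044i, |z|^2 = 0.1382
Iter 7: z = -0.2926 + -0.1716i, |z|^2 = 0.1151

Answer: 8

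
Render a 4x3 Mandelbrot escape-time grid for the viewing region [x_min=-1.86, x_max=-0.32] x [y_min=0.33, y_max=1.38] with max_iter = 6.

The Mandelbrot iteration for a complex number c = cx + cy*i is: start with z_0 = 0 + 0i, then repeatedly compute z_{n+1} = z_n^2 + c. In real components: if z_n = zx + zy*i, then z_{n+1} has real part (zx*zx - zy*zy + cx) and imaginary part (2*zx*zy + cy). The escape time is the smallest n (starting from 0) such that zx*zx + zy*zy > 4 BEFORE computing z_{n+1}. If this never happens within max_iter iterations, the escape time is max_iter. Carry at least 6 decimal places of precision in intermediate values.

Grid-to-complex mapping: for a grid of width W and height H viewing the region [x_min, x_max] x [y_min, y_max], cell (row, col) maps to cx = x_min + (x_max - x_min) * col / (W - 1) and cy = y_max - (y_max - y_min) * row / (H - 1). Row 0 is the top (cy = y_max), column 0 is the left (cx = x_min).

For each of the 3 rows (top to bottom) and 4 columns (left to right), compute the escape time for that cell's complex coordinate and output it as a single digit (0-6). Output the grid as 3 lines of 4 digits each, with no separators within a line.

Answer: 1222
1346
3666

Derivation:
(row=0, col=0): c = -1.8600 + 1.3800i → escape time 1
(row=0, col=1): c = -1.3467 + 1.3800i → escape time 2
(row=0, col=2): c = -0.8333 + 1.3800i → escape time 2
(row=0, col=3): c = -0.3200 + 1.3800i → escape time 2
(row=1, col=0): c = -1.8600 + 0.8550i → escape time 1
(row=1, col=1): c = -1.3467 + 0.8550i → escape time 3
(row=1, col=2): c = -0.8333 + 0.8550i → escape time 4
(row=1, col=3): c = -0.3200 + 0.8550i → escape time 6
(row=2, col=0): c = -1.8600 + 0.3300i → escape time 3
(row=2, col=1): c = -1.3467 + 0.3300i → escape time 6
(row=2, col=2): c = -0.8333 + 0.3300i → escape time 6
(row=2, col=3): c = -0.3200 + 0.3300i → escape time 6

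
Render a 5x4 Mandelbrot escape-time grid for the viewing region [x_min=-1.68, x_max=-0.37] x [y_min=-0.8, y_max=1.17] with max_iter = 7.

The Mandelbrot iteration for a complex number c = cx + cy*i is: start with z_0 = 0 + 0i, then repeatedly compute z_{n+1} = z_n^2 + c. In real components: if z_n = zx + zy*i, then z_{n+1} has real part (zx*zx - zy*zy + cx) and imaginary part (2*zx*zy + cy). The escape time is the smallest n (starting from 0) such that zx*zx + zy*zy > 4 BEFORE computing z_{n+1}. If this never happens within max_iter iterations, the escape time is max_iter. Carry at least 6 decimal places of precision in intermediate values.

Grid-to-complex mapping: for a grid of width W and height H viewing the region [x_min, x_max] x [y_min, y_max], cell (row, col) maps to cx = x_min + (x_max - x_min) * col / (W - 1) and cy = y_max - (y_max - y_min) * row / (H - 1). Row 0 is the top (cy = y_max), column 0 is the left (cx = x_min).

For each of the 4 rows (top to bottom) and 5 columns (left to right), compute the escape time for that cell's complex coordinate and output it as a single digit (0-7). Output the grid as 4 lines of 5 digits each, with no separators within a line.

(row=0, col=0): c = -1.6800 + 1.1700i → escape time 1
(row=0, col=1): c = -1.3525 + 1.1700i → escape time 2
(row=0, col=2): c = -1.0250 + 1.1700i → escape time 3
(row=0, col=3): c = -0.6975 + 1.1700i → escape time 3
(row=0, col=4): c = -0.3700 + 1.1700i → escape time 3
(row=1, col=0): c = -1.6800 + 0.5133i → escape time 3
(row=1, col=1): c = -1.3525 + 0.5133i → escape time 3
(row=1, col=2): c = -1.0250 + 0.5133i → escape time 5
(row=1, col=3): c = -0.6975 + 0.5133i → escape time 7
(row=1, col=4): c = -0.3700 + 0.5133i → escape time 7
(row=2, col=0): c = -1.6800 + -0.1433i → escape time 5
(row=2, col=1): c = -1.3525 + -0.1433i → escape time 7
(row=2, col=2): c = -1.0250 + -0.1433i → escape time 7
(row=2, col=3): c = -0.6975 + -0.1433i → escape time 7
(row=2, col=4): c = -0.3700 + -0.1433i → escape time 7
(row=3, col=0): c = -1.6800 + -0.8000i → escape time 3
(row=3, col=1): c = -1.3525 + -0.8000i → escape time 3
(row=3, col=2): c = -1.0250 + -0.8000i → escape time 3
(row=3, col=3): c = -0.6975 + -0.8000i → escape time 4
(row=3, col=4): c = -0.3700 + -0.8000i → escape time 6

Answer: 12333
33577
57777
33346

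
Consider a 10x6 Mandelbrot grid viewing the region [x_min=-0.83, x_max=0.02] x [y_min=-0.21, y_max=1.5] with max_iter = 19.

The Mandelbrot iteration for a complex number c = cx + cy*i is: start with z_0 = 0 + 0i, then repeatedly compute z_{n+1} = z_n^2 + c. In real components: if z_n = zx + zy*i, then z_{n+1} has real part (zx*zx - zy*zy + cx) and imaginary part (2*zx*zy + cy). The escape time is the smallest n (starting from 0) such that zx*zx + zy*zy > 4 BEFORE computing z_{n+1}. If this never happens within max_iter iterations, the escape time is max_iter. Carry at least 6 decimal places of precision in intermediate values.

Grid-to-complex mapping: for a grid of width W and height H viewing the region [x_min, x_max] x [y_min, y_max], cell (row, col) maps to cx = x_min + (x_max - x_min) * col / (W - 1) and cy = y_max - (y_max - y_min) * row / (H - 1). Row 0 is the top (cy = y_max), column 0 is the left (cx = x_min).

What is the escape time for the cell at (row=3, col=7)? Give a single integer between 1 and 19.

Answer: 19

Derivation:
z_0 = 0 + 0i, c = -0.1689 + 0.4740i
Iter 1: z = -0.1689 + 0.4740i, |z|^2 = 0.2532
Iter 2: z = -0.3650 + 0.3139i, |z|^2 = 0.2318
Iter 3: z = -0.1342 + 0.2448i, |z|^2 = 0.0779
Iter 4: z = -0.2108 + 0.4083i, |z|^2 = 0.2112
Iter 5: z = -0.2912 + 0.3018i, |z|^2 = 0.1759
Iter 6: z = -0.1752 + 0.2982i, |z|^2 = 0.1197
Iter 7: z = -0.2271 + 0.3695i, |z|^2 = 0.1881
Iter 8: z = -0.2538 + 0.3062i, |z|^2 = 0.1582
Iter 9: z = -0.1982 + 0.3186i, |z|^2 = 0.1408
Iter 10: z = -0.2311 + 0.3477i, |z|^2 = 0.1743
Iter 11: z = -0.2364 + 0.3133i, |z|^2 = 0.1540
Iter 12: z = -0.2112 + 0.3259i, |z|^2 = 0.1508
Iter 13: z = -0.2305 + 0.3364i, |z|^2 = 0.1663
Iter 14: z = -0.2289 + 0.3189i, |z|^2 = 0.1541
Iter 15: z = -0.2182 + 0.3280i, |z|^2 = 0.1552
Iter 16: z = -0.2289 + 0.3309i, |z|^2 = 0.1618
Iter 17: z = -0.2260 + 0.3226i, |z|^2 = 0.1551
Iter 18: z = -0.2219 + 0.3282i, |z|^2 = 0.1569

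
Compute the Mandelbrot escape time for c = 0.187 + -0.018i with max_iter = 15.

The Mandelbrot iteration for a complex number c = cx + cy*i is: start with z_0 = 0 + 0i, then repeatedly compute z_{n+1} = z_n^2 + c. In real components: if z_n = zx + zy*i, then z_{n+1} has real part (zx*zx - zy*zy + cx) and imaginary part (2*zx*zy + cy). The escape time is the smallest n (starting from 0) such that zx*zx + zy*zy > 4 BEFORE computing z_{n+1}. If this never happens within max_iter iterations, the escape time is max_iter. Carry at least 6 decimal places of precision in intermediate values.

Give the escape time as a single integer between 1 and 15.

z_0 = 0 + 0i, c = 0.1870 + -0.0180i
Iter 1: z = 0.1870 + -0.0180i, |z|^2 = 0.0353
Iter 2: z = 0.2216 + -0.0247i, |z|^2 = 0.0497
Iter 3: z = 0.2355 + -0.0290i, |z|^2 = 0.0563
Iter 4: z = 0.2416 + -0.0316i, |z|^2 = 0.0594
Iter 5: z = 0.2444 + -0.0333i, |z|^2 = 0.0608
Iter 6: z = 0.2456 + -0.0343i, |z|^2 = 0.0615
Iter 7: z = 0.2462 + -0.0348i, |z|^2 = 0.0618
Iter 8: z = 0.2464 + -0.0351i, |z|^2 = 0.0619
Iter 9: z = 0.2465 + -0.0353i, |z|^2 = 0.0620
Iter 10: z = 0.2465 + -0.0354i, |z|^2 = 0.0620
Iter 11: z = 0.2465 + -0.0355i, |z|^2 = 0.0620
Iter 12: z = 0.2465 + -0.0355i, |z|^2 = 0.0620
Iter 13: z = 0.2465 + -0.0355i, |z|^2 = 0.0620
Iter 14: z = 0.2465 + -0.0355i, |z|^2 = 0.0620

Answer: 15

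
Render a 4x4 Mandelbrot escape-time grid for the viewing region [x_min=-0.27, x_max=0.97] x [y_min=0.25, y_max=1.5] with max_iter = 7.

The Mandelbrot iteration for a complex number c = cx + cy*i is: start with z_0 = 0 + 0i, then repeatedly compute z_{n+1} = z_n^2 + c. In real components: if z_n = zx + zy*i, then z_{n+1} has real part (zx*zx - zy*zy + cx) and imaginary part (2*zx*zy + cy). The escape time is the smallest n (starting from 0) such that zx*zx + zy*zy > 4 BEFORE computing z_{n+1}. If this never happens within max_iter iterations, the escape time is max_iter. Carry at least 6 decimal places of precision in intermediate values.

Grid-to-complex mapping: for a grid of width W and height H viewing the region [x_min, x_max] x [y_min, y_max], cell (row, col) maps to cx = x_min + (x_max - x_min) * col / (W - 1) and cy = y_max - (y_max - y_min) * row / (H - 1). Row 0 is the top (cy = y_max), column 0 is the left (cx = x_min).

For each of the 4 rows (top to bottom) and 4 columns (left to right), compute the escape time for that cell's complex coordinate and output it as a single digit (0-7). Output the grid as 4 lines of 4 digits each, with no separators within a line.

Answer: 2222
5422
7732
7743

Derivation:
(row=0, col=0): c = -0.2700 + 1.5000i → escape time 2
(row=0, col=1): c = 0.1433 + 1.5000i → escape time 2
(row=0, col=2): c = 0.5567 + 1.5000i → escape time 2
(row=0, col=3): c = 0.9700 + 1.5000i → escape time 2
(row=1, col=0): c = -0.2700 + 1.0833i → escape time 5
(row=1, col=1): c = 0.1433 + 1.0833i → escape time 4
(row=1, col=2): c = 0.5567 + 1.0833i → escape time 2
(row=1, col=3): c = 0.9700 + 1.0833i → escape time 2
(row=2, col=0): c = -0.2700 + 0.6667i → escape time 7
(row=2, col=1): c = 0.1433 + 0.6667i → escape time 7
(row=2, col=2): c = 0.5567 + 0.6667i → escape time 3
(row=2, col=3): c = 0.9700 + 0.6667i → escape time 2
(row=3, col=0): c = -0.2700 + 0.2500i → escape time 7
(row=3, col=1): c = 0.1433 + 0.2500i → escape time 7
(row=3, col=2): c = 0.5567 + 0.2500i → escape time 4
(row=3, col=3): c = 0.9700 + 0.2500i → escape time 3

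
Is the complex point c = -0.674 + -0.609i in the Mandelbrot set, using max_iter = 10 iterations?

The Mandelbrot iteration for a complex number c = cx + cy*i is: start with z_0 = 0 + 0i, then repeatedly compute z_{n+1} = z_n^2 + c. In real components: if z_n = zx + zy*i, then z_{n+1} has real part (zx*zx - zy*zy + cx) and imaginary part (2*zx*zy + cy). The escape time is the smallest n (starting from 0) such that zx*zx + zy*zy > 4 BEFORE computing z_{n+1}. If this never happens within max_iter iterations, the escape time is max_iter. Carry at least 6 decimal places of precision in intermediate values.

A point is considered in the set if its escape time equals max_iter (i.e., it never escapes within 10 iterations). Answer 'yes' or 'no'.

Answer: no

Derivation:
z_0 = 0 + 0i, c = -0.6740 + -0.6090i
Iter 1: z = -0.6740 + -0.6090i, |z|^2 = 0.8252
Iter 2: z = -0.5906 + 0.2119i, |z|^2 = 0.3937
Iter 3: z = -0.3701 + -0.8593i, |z|^2 = 0.8754
Iter 4: z = -1.2755 + 0.0271i, |z|^2 = 1.6276
Iter 5: z = 0.9521 + -0.6781i, |z|^2 = 1.3663
Iter 6: z = -0.2273 + -1.9002i, |z|^2 = 3.6626
Iter 7: z = -4.2333 + 0.2547i, |z|^2 = 17.9856
Escaped at iteration 7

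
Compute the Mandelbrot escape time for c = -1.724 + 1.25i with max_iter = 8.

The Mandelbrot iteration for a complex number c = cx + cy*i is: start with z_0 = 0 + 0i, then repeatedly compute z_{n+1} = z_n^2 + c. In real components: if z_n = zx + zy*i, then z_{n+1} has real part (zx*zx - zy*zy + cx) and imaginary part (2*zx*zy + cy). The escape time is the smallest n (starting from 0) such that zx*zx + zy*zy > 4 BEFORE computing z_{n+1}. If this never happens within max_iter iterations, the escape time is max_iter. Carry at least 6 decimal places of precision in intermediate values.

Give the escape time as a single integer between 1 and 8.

z_0 = 0 + 0i, c = -1.7240 + 1.2500i
Iter 1: z = -1.7240 + 1.2500i, |z|^2 = 4.5347
Escaped at iteration 1

Answer: 1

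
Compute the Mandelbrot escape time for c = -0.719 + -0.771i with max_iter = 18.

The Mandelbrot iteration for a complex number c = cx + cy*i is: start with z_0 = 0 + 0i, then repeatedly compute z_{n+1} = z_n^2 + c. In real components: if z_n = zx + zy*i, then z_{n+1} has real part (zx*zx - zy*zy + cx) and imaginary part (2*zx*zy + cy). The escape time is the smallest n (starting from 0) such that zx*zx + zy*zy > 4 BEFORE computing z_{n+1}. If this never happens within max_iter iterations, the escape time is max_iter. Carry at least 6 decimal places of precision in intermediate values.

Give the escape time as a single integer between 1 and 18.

z_0 = 0 + 0i, c = -0.7190 + -0.7710i
Iter 1: z = -0.7190 + -0.7710i, |z|^2 = 1.1114
Iter 2: z = -0.7965 + 0.3377i, |z|^2 = 0.7484
Iter 3: z = -0.1987 + -1.3089i, |z|^2 = 1.7528
Iter 4: z = -2.3929 + -0.2509i, |z|^2 = 5.7887
Escaped at iteration 4

Answer: 4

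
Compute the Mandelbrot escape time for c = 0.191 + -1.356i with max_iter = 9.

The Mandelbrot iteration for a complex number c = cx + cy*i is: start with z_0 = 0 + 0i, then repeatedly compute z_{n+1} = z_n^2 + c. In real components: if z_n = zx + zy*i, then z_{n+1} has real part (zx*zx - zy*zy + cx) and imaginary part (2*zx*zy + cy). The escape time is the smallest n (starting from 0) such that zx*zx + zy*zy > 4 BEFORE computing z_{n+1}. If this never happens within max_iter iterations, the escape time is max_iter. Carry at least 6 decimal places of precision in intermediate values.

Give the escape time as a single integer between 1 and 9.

Answer: 2

Derivation:
z_0 = 0 + 0i, c = 0.1910 + -1.3560i
Iter 1: z = 0.1910 + -1.3560i, |z|^2 = 1.8752
Iter 2: z = -1.6113 + -1.8740i, |z|^2 = 6.1080
Escaped at iteration 2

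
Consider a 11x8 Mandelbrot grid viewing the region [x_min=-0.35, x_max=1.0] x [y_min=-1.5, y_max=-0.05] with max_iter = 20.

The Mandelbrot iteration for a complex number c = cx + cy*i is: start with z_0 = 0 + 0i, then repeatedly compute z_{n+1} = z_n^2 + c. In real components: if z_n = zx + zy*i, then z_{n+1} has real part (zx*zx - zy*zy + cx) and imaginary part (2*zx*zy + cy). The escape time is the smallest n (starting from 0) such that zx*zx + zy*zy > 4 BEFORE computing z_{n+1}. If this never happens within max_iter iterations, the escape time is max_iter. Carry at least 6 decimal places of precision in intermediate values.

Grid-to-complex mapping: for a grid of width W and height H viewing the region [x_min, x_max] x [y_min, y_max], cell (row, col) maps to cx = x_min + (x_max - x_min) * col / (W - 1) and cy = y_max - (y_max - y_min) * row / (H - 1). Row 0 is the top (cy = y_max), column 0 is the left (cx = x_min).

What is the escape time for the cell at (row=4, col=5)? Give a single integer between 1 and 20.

z_0 = 0 + 0i, c = 0.3250 + -0.8786i
Iter 1: z = 0.3250 + -0.8786i, |z|^2 = 0.8775
Iter 2: z = -0.3413 + -1.4496i, |z|^2 = 2.2179
Iter 3: z = -1.6600 + 0.1108i, |z|^2 = 2.7679
Iter 4: z = 3.0683 + -1.2466i, |z|^2 = 10.9686
Escaped at iteration 4

Answer: 4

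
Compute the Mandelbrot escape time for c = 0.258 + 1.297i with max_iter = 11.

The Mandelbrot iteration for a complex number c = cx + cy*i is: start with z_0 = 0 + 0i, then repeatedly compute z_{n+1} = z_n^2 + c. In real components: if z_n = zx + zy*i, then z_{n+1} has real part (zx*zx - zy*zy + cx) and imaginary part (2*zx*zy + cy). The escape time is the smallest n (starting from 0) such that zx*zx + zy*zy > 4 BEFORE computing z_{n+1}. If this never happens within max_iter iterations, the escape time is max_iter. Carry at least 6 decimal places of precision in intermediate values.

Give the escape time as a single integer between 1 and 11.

z_0 = 0 + 0i, c = 0.2580 + 1.2970i
Iter 1: z = 0.2580 + 1.2970i, |z|^2 = 1.7488
Iter 2: z = -1.3576 + 1.9663i, |z|^2 = 5.7093
Escaped at iteration 2

Answer: 2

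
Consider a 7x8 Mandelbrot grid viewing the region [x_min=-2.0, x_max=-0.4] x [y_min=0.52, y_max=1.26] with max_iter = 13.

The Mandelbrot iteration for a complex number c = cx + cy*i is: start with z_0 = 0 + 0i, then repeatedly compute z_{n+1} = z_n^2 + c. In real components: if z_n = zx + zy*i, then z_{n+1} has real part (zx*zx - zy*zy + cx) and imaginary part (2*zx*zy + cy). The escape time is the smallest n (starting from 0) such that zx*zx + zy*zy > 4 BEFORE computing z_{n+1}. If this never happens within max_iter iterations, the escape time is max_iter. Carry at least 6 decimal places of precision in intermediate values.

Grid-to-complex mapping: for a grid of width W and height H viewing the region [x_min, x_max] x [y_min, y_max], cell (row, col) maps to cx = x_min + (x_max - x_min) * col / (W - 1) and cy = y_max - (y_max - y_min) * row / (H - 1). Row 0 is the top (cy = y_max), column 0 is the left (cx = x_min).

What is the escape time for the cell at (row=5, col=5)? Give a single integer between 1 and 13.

z_0 = 0 + 0i, c = -0.6667 + 0.7314i
Iter 1: z = -0.6667 + 0.7314i, |z|^2 = 0.9794
Iter 2: z = -0.7572 + -0.2438i, |z|^2 = 0.6328
Iter 3: z = -0.1527 + 1.1007i, |z|^2 = 1.2348
Iter 4: z = -1.8548 + 0.3952i, |z|^2 = 3.5964
Iter 5: z = 2.6174 + -0.7346i, |z|^2 = 7.3903
Escaped at iteration 5

Answer: 5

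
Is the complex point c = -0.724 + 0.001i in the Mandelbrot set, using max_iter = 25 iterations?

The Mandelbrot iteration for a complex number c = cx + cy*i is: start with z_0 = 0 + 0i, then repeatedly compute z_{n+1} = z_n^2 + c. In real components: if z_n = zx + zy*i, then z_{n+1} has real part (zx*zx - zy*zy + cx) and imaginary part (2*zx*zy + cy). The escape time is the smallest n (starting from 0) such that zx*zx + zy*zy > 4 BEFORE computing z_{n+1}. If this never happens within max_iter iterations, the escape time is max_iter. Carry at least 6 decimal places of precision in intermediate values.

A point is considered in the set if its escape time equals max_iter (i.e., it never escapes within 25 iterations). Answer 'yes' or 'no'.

z_0 = 0 + 0i, c = -0.7240 + 0.0010i
Iter 1: z = -0.7240 + 0.0010i, |z|^2 = 0.5242
Iter 2: z = -0.1998 + -0.0004i, |z|^2 = 0.0399
Iter 3: z = -0.6841 + 0.0012i, |z|^2 = 0.4680
Iter 4: z = -0.2560 + -0.0006i, |z|^2 = 0.0656
Iter 5: z = -0.6584 + 0.0013i, |z|^2 = 0.4335
Iter 6: z = -0.2905 + -0.0007i, |z|^2 = 0.0844
Iter 7: z = -0.6396 + 0.0014i, |z|^2 = 0.4091
Iter 8: z = -0.3149 + -0.0008i, |z|^2 = 0.0991
Iter 9: z = -0.6249 + 0.0015i, |z|^2 = 0.3904
Iter 10: z = -0.3336 + -0.0009i, |z|^2 = 0.1113
Iter 11: z = -0.6127 + 0.0016i, |z|^2 = 0.3755
Iter 12: z = -0.3486 + -0.0010i, |z|^2 = 0.1215
Iter 13: z = -0.6025 + 0.0017i, |z|^2 = 0.3630
Iter 14: z = -0.3610 + -0.0010i, |z|^2 = 0.1303
Iter 15: z = -0.5937 + 0.0017i, |z|^2 = 0.3525
Iter 16: z = -0.3715 + -0.0011i, |z|^2 = 0.1380
Iter 17: z = -0.5860 + 0.0018i, |z|^2 = 0.3434
Iter 18: z = -0.3806 + -0.0011i, |z|^2 = 0.1449
Iter 19: z = -0.5791 + 0.0018i, |z|^2 = 0.3354
Iter 20: z = -0.3886 + -0.0011i, |z|^2 = 0.1510
Iter 21: z = -0.5730 + 0.0019i, |z|^2 = 0.3283
Iter 22: z = -0.3957 + -0.0011i, |z|^2 = 0.1566
Iter 23: z = -0.5674 + 0.0019i, |z|^2 = 0.3220
Iter 24: z = -0.4020 + -0.0012i, |z|^2 = 0.1616
Did not escape in 25 iterations → in set

Answer: yes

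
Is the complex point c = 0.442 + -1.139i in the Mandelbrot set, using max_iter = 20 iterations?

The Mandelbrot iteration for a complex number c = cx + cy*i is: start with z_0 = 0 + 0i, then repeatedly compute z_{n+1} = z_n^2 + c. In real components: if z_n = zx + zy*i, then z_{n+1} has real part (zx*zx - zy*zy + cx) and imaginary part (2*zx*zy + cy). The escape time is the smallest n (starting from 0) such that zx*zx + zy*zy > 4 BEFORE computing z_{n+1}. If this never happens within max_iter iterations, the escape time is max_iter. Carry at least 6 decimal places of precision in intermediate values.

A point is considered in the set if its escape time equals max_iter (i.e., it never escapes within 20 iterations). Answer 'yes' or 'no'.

z_0 = 0 + 0i, c = 0.4420 + -1.1390i
Iter 1: z = 0.4420 + -1.1390i, |z|^2 = 1.4927
Iter 2: z = -0.6600 + -2.1459i, |z|^2 = 5.0403
Escaped at iteration 2

Answer: no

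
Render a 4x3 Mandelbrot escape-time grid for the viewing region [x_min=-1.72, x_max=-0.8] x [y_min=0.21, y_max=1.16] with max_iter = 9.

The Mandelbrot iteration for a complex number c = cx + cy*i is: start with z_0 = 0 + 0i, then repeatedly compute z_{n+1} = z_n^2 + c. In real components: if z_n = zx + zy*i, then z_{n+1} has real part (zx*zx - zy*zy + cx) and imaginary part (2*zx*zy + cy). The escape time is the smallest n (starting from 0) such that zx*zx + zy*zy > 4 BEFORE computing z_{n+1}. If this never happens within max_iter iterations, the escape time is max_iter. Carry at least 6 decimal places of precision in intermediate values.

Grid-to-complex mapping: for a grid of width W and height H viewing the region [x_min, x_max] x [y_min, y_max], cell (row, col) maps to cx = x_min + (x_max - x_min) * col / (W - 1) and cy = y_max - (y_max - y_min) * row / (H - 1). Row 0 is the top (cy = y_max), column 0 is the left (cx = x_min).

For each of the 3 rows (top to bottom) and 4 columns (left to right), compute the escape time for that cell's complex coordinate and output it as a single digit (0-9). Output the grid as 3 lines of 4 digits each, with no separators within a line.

Answer: 1233
3334
4699

Derivation:
(row=0, col=0): c = -1.7200 + 1.1600i → escape time 1
(row=0, col=1): c = -1.4133 + 1.1600i → escape time 2
(row=0, col=2): c = -1.1067 + 1.1600i → escape time 3
(row=0, col=3): c = -0.8000 + 1.1600i → escape time 3
(row=1, col=0): c = -1.7200 + 0.6850i → escape time 3
(row=1, col=1): c = -1.4133 + 0.6850i → escape time 3
(row=1, col=2): c = -1.1067 + 0.6850i → escape time 3
(row=1, col=3): c = -0.8000 + 0.6850i → escape time 4
(row=2, col=0): c = -1.7200 + 0.2100i → escape time 4
(row=2, col=1): c = -1.4133 + 0.2100i → escape time 6
(row=2, col=2): c = -1.1067 + 0.2100i → escape time 9
(row=2, col=3): c = -0.8000 + 0.2100i → escape time 9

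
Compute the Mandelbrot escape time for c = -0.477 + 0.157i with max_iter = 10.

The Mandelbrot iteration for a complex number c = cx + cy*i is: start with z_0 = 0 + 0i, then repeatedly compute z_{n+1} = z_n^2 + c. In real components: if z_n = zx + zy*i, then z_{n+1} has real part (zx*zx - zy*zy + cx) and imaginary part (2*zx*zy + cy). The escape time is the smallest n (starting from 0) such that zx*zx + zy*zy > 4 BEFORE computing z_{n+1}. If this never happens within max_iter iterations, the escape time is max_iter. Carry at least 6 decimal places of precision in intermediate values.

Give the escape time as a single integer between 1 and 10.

Answer: 10

Derivation:
z_0 = 0 + 0i, c = -0.4770 + 0.1570i
Iter 1: z = -0.4770 + 0.1570i, |z|^2 = 0.2522
Iter 2: z = -0.2741 + 0.0072i, |z|^2 = 0.0752
Iter 3: z = -0.4019 + 0.1530i, |z|^2 = 0.1850
Iter 4: z = -0.3389 + 0.0340i, |z|^2 = 0.1160
Iter 5: z = -0.3633 + 0.1340i, |z|^2 = 0.1499
Iter 6: z = -0.3630 + 0.0597i, |z|^2 = 0.1353
Iter 7: z = -0.3488 + 0.1137i, |z|^2 = 0.1346
Iter 8: z = -0.3682 + 0.0777i, |z|^2 = 0.1416
Iter 9: z = -0.3474 + 0.0998i, |z|^2 = 0.1307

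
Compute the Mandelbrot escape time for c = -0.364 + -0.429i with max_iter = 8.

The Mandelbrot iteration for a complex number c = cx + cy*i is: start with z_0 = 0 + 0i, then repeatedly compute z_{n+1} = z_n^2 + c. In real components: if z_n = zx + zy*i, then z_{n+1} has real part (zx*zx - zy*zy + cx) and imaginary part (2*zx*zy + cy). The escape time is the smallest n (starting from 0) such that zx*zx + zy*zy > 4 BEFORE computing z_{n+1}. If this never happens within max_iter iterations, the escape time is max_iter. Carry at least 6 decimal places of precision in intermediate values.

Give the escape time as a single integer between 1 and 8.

z_0 = 0 + 0i, c = -0.3640 + -0.4290i
Iter 1: z = -0.3640 + -0.4290i, |z|^2 = 0.3165
Iter 2: z = -0.4155 + -0.1167i, |z|^2 = 0.1863
Iter 3: z = -0.2049 + -0.3320i, |z|^2 = 0.1522
Iter 4: z = -0.4322 + -0.2929i, |z|^2 = 0.2726
Iter 5: z = -0.2630 + -0.1758i, |z|^2 = 0.1001
Iter 6: z = -0.3257 + -0.3365i, |z|^2 = 0.2194
Iter 7: z = -0.3712 + -0.2097i, |z|^2 = 0.1817

Answer: 8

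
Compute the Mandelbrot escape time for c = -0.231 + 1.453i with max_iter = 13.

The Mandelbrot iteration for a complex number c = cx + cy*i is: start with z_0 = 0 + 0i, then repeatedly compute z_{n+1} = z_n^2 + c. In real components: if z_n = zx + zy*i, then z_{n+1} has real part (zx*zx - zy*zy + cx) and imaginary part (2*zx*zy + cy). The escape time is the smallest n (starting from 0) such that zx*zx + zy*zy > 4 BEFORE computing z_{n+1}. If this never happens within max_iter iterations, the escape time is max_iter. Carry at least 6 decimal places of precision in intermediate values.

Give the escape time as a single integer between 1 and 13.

z_0 = 0 + 0i, c = -0.2310 + 1.4530i
Iter 1: z = -0.2310 + 1.4530i, |z|^2 = 2.1646
Iter 2: z = -2.2888 + 0.7817i, |z|^2 = 5.8499
Escaped at iteration 2

Answer: 2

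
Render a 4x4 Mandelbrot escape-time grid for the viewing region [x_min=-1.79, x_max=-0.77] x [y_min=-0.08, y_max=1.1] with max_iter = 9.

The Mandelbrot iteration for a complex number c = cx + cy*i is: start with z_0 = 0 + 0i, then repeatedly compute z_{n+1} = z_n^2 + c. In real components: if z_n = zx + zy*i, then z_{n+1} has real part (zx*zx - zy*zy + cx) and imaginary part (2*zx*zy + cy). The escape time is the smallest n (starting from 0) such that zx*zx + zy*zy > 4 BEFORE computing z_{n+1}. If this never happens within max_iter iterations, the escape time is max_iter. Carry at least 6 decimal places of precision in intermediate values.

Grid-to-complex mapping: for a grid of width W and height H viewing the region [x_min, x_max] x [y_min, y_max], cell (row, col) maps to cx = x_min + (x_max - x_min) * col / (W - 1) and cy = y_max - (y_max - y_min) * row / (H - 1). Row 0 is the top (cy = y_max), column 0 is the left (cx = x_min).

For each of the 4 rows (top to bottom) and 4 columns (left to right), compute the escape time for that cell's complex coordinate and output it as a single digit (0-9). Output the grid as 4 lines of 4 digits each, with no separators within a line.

(row=0, col=0): c = -1.7900 + 1.1000i → escape time 1
(row=0, col=1): c = -1.4500 + 1.1000i → escape time 2
(row=0, col=2): c = -1.1100 + 1.1000i → escape time 3
(row=0, col=3): c = -0.7700 + 1.1000i → escape time 3
(row=1, col=0): c = -1.7900 + 0.7067i → escape time 2
(row=1, col=1): c = -1.4500 + 0.7067i → escape time 3
(row=1, col=2): c = -1.1100 + 0.7067i → escape time 3
(row=1, col=3): c = -0.7700 + 0.7067i → escape time 4
(row=2, col=0): c = -1.7900 + 0.3133i → escape time 4
(row=2, col=1): c = -1.4500 + 0.3133i → escape time 5
(row=2, col=2): c = -1.1100 + 0.3133i → escape time 9
(row=2, col=3): c = -0.7700 + 0.3133i → escape time 9
(row=3, col=0): c = -1.7900 + -0.0800i → escape time 4
(row=3, col=1): c = -1.4500 + -0.0800i → escape time 9
(row=3, col=2): c = -1.1100 + -0.0800i → escape time 9
(row=3, col=3): c = -0.7700 + -0.0800i → escape time 9

Answer: 1233
2334
4599
4999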